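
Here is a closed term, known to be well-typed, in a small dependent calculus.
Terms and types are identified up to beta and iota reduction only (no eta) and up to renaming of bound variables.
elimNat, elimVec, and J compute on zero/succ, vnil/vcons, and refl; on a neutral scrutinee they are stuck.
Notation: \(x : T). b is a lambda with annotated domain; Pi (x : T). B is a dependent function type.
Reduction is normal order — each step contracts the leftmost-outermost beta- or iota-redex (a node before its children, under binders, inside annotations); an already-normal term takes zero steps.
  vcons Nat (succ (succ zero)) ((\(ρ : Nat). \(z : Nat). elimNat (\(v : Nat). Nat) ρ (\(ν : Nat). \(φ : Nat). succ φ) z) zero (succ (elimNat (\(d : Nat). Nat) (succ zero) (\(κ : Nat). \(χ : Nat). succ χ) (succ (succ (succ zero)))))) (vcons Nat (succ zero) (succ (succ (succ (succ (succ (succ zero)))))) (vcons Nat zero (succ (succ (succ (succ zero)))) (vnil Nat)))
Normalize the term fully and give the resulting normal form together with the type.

reduced normal form:
  vcons Nat (succ (succ zero)) (succ (succ (succ (succ (succ zero))))) (vcons Nat (succ zero) (succ (succ (succ (succ (succ (succ zero)))))) (vcons Nat zero (succ (succ (succ (succ zero)))) (vnil Nat)))
type:
  Vec Nat (succ (succ (succ zero)))
observation: 28 normal-order steps separate the term from its normal form.


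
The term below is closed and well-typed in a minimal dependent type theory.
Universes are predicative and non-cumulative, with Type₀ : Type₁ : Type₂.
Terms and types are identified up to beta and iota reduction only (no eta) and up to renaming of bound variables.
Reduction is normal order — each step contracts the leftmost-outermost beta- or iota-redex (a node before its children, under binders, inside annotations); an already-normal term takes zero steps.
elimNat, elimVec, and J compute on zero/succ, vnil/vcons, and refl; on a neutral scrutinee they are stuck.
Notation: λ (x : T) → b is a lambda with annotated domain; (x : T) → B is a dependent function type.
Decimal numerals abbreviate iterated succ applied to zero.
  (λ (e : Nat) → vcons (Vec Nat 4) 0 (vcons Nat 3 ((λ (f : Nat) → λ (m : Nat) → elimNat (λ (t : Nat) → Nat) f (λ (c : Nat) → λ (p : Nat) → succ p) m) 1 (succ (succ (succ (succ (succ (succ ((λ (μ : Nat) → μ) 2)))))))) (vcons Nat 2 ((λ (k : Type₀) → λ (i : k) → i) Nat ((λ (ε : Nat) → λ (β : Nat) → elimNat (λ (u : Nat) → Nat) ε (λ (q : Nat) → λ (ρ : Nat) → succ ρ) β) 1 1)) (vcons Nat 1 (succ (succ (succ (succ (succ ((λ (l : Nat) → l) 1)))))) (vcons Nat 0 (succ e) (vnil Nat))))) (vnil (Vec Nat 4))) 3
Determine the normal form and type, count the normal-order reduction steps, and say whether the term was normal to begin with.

reduced normal form:
  vcons (Vec Nat 4) 0 (vcons Nat 3 9 (vcons Nat 2 2 (vcons Nat 1 6 (vcons Nat 0 4 (vnil Nat))))) (vnil (Vec Nat 4))
inferred type:
  Vec (Vec Nat 4) 1
reduction steps (normal order): 38
already normal: no
first redex: a beta-redex


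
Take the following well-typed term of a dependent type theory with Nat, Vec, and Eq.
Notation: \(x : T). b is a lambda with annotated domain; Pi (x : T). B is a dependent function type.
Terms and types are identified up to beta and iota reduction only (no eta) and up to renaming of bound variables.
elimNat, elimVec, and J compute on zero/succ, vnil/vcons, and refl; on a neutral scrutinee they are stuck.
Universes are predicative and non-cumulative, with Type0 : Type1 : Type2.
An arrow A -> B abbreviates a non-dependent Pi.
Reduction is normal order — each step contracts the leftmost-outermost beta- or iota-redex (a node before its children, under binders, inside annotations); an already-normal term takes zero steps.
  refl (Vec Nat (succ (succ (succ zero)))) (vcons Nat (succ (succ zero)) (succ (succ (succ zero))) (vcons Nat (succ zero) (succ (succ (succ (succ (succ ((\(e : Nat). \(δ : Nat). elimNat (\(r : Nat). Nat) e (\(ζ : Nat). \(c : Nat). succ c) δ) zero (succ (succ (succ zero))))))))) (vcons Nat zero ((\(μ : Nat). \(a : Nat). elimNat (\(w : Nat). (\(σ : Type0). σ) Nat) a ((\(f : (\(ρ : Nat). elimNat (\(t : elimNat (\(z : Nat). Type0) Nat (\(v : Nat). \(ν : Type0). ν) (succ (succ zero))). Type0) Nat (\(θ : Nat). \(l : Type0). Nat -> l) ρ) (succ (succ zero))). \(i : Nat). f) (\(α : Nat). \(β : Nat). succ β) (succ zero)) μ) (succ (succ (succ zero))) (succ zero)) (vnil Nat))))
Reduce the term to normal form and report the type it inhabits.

normal form:
  refl (Vec Nat (succ (succ (succ zero)))) (vcons Nat (succ (succ zero)) (succ (succ (succ zero))) (vcons Nat (succ zero) (succ (succ (succ (succ (succ (succ (succ (succ zero)))))))) (vcons Nat zero (succ (succ (succ (succ zero)))) (vnil Nat))))
type:
  Eq (Vec Nat (succ (succ (succ zero)))) (vcons Nat (succ (succ zero)) (succ (succ (succ zero))) (vcons Nat (succ zero) (succ (succ (succ (succ (succ (succ (succ (succ zero)))))))) (vcons Nat zero (succ (succ (succ (succ zero)))) (vnil Nat)))) (vcons Nat (succ (succ zero)) (succ (succ (succ zero))) (vcons Nat (succ zero) (succ (succ (succ (succ (succ (succ (succ (succ zero)))))))) (vcons Nat zero (succ (succ (succ (succ zero)))) (vnil Nat))))
observation: the term reaches its normal form after 30 normal-order steps.


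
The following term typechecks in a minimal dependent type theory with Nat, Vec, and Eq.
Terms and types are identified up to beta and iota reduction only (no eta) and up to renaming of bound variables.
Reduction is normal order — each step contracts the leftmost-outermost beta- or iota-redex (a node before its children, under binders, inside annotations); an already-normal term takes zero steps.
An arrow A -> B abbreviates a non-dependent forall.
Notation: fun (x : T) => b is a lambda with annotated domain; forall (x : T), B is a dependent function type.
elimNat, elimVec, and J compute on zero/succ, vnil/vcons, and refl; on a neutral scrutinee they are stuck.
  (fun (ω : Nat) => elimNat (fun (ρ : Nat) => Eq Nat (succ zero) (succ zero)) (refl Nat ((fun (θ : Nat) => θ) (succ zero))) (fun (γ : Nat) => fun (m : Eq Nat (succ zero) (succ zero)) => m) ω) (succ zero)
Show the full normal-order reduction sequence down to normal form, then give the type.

reduction (normal order):
  (fun (ω : Nat) => elimNat (fun (ρ : Nat) => Eq Nat (succ zero) (succ zero)) (refl Nat ((fun (θ : Nat) => θ) (succ zero))) (fun (γ : Nat) => fun (m : Eq Nat (succ zero) (succ zero)) => m) ω) (succ zero)
  ~> elimNat (fun (ω : Nat) => Eq Nat (succ zero) (succ zero)) (refl Nat ((fun (ρ : Nat) => ρ) (succ zero))) (fun (θ : Nat) => fun (γ : Eq Nat (succ zero) (succ zero)) => γ) (succ zero)
  ~> (fun (ω : Nat) => fun (ρ : Eq Nat (succ zero) (succ zero)) => ρ) zero (elimNat (fun (θ : Nat) => Eq Nat (succ zero) (succ zero)) (refl Nat ((fun (γ : Nat) => γ) (succ zero))) (fun (m : Nat) => fun (j : Eq Nat (succ zero) (succ zero)) => j) zero)
  ~> (fun (ω : Eq Nat (succ zero) (succ zero)) => ω) (elimNat (fun (ρ : Nat) => Eq Nat (succ zero) (succ zero)) (refl Nat ((fun (θ : Nat) => θ) (succ zero))) (fun (γ : Nat) => fun (m : Eq Nat (succ zero) (succ zero)) => m) zero)
  ~> elimNat (fun (ω : Nat) => Eq Nat (succ zero) (succ zero)) (refl Nat ((fun (ρ : Nat) => ρ) (succ zero))) (fun (θ : Nat) => fun (γ : Eq Nat (succ zero) (succ zero)) => γ) zero
  ~> refl Nat ((fun (ω : Nat) => ω) (succ zero))
  ~> refl Nat (succ zero)
the term's type:
  Eq Nat (succ zero) (succ zero)


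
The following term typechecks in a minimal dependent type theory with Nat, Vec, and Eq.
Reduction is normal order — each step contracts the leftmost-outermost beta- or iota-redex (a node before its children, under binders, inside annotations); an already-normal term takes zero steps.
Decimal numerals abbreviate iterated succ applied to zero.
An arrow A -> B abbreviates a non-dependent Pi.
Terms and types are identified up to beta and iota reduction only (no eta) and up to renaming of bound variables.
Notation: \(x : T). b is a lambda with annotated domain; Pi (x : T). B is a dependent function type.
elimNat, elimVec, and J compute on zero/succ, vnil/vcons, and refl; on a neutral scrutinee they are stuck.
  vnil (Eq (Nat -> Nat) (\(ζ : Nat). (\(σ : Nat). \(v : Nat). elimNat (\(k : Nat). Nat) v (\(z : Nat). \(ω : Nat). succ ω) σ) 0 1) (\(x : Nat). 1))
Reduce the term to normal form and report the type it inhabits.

resulting normal form:
  vnil (Eq (Nat -> Nat) (\(ζ : Nat). 1) (\(σ : Nat). 1))
the term's type:
  Vec (Eq (Nat -> Nat) (\(ζ : Nat). 1) (\(σ : Nat). 1)) 0


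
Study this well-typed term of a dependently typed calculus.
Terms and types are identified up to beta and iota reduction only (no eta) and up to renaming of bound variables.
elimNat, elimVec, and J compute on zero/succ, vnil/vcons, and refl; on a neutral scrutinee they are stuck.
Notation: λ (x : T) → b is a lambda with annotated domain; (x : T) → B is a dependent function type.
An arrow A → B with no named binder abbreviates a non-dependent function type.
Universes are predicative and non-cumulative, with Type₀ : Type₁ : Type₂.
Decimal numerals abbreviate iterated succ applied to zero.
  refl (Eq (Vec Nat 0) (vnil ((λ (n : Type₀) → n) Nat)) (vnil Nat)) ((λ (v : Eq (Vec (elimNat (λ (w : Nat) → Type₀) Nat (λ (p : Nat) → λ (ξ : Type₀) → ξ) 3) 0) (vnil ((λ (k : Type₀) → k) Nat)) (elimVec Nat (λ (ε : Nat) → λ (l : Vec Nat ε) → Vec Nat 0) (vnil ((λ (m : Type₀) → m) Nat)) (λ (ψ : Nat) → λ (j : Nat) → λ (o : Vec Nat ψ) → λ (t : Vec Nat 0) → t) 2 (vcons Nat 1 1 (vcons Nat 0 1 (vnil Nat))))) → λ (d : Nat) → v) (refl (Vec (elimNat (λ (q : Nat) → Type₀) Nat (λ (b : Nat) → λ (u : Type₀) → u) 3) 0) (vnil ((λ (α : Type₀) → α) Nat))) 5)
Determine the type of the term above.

type:
  Eq (Eq (Vec Nat 0) (vnil Nat) (vnil Nat)) (refl (Vec Nat 0) (vnil Nat)) (refl (Vec Nat 0) (vnil Nat))


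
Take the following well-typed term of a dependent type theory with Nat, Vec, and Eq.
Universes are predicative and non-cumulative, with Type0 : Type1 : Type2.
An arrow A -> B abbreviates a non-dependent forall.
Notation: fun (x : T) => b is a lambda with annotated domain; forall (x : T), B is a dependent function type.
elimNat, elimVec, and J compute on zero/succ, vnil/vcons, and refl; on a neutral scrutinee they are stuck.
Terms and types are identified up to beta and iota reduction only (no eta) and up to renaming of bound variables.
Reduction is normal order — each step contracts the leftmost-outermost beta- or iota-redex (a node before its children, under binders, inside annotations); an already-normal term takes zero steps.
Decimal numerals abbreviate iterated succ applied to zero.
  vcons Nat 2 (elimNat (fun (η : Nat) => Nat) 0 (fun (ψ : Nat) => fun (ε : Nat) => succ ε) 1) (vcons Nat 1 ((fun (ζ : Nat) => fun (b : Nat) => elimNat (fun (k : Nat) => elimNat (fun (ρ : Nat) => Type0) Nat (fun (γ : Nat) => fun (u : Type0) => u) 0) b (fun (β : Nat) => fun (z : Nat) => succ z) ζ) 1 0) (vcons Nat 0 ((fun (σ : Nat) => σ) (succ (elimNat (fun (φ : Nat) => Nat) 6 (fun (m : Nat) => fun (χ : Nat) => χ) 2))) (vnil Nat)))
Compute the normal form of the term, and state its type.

resulting normal form:
  vcons Nat 2 1 (vcons Nat 1 1 (vcons Nat 0 7 (vnil Nat)))
inferred type:
  Vec Nat 3
observation: 18 normal-order steps separate the term from its normal form.


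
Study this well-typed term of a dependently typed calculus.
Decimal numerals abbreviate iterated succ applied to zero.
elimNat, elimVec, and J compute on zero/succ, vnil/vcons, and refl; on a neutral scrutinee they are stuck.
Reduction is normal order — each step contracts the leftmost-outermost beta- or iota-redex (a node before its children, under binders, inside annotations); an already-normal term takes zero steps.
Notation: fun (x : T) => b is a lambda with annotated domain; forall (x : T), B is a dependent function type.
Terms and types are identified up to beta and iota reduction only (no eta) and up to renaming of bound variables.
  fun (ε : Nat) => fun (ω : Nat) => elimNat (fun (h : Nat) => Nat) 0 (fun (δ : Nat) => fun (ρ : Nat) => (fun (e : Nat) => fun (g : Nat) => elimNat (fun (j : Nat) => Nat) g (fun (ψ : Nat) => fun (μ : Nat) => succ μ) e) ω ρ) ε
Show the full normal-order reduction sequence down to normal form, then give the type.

normal-order reduction:
  fun (ε : Nat) => fun (ω : Nat) => elimNat (fun (h : Nat) => Nat) 0 (fun (δ : Nat) => fun (ρ : Nat) => (fun (e : Nat) => fun (g : Nat) => elimNat (fun (j : Nat) => Nat) g (fun (ψ : Nat) => fun (μ : Nat) => succ μ) e) ω ρ) ε
  ~> fun (ε : Nat) => fun (ω : Nat) => elimNat (fun (h : Nat) => Nat) 0 (fun (δ : Nat) => fun (ρ : Nat) => (fun (e : Nat) => elimNat (fun (g : Nat) => Nat) e (fun (j : Nat) => fun (ψ : Nat) => succ ψ) ω) ρ) ε
  ~> fun (ε : Nat) => fun (ω : Nat) => elimNat (fun (h : Nat) => Nat) 0 (fun (δ : Nat) => fun (ρ : Nat) => elimNat (fun (e : Nat) => Nat) ρ (fun (g : Nat) => fun (j : Nat) => succ j) ω) ε
type:
  forall (ε : Nat), forall (ω : Nat), Nat


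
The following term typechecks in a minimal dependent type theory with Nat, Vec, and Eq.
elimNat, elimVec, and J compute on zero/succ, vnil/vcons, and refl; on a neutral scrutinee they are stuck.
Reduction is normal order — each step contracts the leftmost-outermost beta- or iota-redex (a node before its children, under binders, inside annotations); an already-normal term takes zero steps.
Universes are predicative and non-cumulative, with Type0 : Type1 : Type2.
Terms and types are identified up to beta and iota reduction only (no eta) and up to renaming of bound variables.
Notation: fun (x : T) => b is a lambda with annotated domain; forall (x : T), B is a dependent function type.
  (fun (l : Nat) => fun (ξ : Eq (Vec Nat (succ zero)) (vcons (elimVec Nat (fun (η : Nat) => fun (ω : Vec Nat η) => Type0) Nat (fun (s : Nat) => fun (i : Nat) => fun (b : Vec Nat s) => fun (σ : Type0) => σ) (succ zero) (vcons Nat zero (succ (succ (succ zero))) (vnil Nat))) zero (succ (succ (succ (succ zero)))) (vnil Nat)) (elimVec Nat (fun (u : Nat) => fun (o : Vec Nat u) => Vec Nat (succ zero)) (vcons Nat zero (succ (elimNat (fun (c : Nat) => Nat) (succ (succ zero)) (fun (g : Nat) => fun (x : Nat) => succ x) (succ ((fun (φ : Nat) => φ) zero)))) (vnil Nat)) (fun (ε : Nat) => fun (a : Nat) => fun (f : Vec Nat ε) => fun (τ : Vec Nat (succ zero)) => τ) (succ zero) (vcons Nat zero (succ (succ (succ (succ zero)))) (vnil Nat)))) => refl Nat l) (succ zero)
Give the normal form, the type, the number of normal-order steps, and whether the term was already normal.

normal form:
  fun (l : Eq (Vec Nat (succ zero)) (vcons Nat zero (succ (succ (succ (succ zero)))) (vnil Nat)) (vcons Nat zero (succ (succ (succ (succ zero)))) (vnil Nat))) => refl Nat (succ zero)
inferred type:
  forall (l : Eq (Vec Nat (succ zero)) (vcons Nat zero (succ (succ (succ (succ zero)))) (vnil Nat)) (vcons Nat zero (succ (succ (succ (succ zero)))) (vnil Nat))), Eq Nat (succ zero) (succ zero)
normal-order step count: 18
already normal: no
first contracted redex: a beta-redex


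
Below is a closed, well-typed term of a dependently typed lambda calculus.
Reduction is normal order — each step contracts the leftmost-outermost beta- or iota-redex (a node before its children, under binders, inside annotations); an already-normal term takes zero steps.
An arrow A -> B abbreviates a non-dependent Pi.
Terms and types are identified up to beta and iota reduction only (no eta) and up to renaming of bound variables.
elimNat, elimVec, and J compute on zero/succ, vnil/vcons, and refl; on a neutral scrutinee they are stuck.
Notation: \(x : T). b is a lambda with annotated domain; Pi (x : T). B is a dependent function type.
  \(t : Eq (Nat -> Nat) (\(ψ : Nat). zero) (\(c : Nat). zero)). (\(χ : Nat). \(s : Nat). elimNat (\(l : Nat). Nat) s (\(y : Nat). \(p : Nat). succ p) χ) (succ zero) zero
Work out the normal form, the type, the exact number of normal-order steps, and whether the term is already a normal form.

resulting normal form:
  \(t : Eq (Nat -> Nat) (\(ψ : Nat). zero) (\(c : Nat). zero)). succ zero
inferred type:
  Eq (Nat -> Nat) (\(t : Nat). zero) (\(ψ : Nat). zero) -> Nat
steps to reach normal form (normal order): 6
term was already normal: no
first contracted redex: a beta-redex


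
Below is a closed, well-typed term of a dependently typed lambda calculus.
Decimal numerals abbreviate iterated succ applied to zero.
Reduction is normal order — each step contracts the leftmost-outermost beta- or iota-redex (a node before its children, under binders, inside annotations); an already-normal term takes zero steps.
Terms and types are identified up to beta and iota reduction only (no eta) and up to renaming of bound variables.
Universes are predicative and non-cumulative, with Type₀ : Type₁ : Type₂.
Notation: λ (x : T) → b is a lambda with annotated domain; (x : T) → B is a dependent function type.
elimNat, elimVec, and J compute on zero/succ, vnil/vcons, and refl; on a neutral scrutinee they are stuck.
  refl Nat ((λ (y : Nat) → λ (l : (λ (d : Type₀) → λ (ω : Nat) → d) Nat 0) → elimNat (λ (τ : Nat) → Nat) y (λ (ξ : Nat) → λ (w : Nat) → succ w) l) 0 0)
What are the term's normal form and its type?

reduced normal form:
  refl Nat 0
inferred type:
  Eq Nat 0 0
observation: reduction starts at a beta-redex, and 3 normal-order steps reach the normal form.


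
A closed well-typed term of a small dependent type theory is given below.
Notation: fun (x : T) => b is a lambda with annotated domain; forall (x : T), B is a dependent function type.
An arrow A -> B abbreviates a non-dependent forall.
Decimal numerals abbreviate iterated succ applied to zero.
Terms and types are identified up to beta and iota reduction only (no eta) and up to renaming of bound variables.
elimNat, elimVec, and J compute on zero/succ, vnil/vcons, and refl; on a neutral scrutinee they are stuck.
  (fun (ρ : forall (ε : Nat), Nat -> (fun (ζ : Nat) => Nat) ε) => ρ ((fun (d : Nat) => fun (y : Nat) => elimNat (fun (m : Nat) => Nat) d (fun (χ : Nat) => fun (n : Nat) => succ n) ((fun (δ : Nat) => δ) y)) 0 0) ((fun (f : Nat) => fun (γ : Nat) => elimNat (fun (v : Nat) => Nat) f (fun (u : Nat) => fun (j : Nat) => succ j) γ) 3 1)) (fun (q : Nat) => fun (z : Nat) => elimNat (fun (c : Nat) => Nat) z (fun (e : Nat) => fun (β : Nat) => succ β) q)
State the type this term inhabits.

the term's type:
  Nat


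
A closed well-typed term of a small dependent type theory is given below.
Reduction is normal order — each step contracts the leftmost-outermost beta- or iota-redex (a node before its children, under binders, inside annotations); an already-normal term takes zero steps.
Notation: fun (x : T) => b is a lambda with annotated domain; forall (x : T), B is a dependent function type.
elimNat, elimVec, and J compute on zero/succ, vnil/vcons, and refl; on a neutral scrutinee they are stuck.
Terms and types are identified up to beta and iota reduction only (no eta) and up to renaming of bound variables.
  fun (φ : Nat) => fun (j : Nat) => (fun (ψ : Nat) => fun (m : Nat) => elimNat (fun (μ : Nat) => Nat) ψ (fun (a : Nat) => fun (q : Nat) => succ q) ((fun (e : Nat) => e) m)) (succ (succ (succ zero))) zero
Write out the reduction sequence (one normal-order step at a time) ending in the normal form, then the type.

normal-order reduction:
  fun (φ : Nat) => fun (j : Nat) => (fun (ψ : Nat) => fun (m : Nat) => elimNat (fun (μ : Nat) => Nat) ψ (fun (a : Nat) => fun (q : Nat) => succ q) ((fun (e : Nat) => e) m)) (succ (succ (succ zero))) zero
  ~> fun (φ : Nat) => fun (j : Nat) => (fun (ψ : Nat) => elimNat (fun (m : Nat) => Nat) (succ (succ (succ zero))) (fun (μ : Nat) => fun (a : Nat) => succ a) ((fun (q : Nat) => q) ψ)) zero
  ~> fun (φ : Nat) => fun (j : Nat) => elimNat (fun (ψ : Nat) => Nat) (succ (succ (succ zero))) (fun (m : Nat) => fun (μ : Nat) => succ μ) ((fun (a : Nat) => a) zero)
  ~> fun (φ : Nat) => fun (j : Nat) => elimNat (fun (ψ : Nat) => Nat) (succ (succ (succ zero))) (fun (m : Nat) => fun (μ : Nat) => succ μ) zero
  ~> fun (φ : Nat) => fun (j : Nat) => succ (succ (succ zero))
type:
  forall (φ : Nat), forall (j : Nat), Nat


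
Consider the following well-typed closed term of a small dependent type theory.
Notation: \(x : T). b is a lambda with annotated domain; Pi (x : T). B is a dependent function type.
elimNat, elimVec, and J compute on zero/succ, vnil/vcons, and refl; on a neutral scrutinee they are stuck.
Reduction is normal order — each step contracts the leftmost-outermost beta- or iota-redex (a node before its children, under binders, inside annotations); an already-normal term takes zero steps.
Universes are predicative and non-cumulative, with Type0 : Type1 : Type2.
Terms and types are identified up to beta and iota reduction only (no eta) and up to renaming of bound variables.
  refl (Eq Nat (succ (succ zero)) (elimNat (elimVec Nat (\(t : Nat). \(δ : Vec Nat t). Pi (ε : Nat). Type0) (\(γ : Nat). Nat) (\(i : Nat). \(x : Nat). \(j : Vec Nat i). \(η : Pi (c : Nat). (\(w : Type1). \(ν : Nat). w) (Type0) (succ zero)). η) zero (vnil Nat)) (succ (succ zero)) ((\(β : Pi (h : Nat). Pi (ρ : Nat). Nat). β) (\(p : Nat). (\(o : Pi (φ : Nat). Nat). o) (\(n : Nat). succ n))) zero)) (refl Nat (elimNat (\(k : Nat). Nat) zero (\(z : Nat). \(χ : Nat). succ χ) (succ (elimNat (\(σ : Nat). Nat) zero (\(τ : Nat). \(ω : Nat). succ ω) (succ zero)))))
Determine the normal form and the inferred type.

normal form:
  refl (Eq Nat (succ (succ zero)) (succ (succ zero))) (refl Nat (succ (succ zero)))
the term's type:
  Eq (Eq Nat (succ (succ zero)) (succ (succ zero))) (refl Nat (succ (succ zero))) (refl Nat (succ (succ zero)))
observation: the first redex contracted is an elimNat iota-redex; the normal form is reached in 12 normal-order steps.


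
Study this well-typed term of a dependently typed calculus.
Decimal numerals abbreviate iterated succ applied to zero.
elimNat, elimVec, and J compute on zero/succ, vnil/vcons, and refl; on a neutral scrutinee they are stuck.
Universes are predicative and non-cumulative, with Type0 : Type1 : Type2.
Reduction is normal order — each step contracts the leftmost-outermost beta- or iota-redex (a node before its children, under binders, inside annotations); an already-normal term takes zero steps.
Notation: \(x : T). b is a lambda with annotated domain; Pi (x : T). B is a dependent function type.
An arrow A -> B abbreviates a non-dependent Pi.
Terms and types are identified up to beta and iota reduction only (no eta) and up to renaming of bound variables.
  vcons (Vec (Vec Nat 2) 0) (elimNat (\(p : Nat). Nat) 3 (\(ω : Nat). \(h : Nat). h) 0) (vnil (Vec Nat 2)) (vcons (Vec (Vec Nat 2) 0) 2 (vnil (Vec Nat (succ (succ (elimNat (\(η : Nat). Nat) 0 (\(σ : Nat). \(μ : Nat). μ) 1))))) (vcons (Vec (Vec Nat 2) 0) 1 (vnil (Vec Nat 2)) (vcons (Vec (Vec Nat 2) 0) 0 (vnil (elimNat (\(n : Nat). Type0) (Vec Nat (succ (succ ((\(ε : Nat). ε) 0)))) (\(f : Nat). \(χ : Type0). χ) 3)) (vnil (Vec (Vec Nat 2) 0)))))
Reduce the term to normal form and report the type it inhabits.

reduced normal form:
  vcons (Vec (Vec Nat 2) 0) 3 (vnil (Vec Nat 2)) (vcons (Vec (Vec Nat 2) 0) 2 (vnil (Vec Nat 2)) (vcons (Vec (Vec Nat 2) 0) 1 (vnil (Vec Nat 2)) (vcons (Vec (Vec Nat 2) 0) 0 (vnil (Vec Nat 2)) (vnil (Vec (Vec Nat 2) 0)))))
the term's type:
  Vec (Vec (Vec Nat 2) 0) 4
observation: contracting an elimNat iota-redex first, the term normalizes in 16 steps.


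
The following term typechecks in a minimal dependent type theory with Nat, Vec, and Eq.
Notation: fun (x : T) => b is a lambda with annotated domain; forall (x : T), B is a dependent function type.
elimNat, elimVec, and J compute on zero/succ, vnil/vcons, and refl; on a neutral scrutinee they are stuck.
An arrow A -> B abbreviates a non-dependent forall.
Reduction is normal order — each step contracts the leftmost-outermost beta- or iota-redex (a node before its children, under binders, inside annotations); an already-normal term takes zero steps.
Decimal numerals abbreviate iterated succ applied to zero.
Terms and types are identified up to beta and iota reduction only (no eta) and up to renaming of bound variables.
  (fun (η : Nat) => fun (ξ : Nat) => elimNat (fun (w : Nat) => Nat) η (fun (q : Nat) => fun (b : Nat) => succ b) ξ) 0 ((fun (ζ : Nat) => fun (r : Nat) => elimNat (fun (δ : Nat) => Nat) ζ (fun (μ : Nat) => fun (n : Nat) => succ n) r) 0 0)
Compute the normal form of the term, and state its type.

normal form:
  0
the term's type:
  Nat


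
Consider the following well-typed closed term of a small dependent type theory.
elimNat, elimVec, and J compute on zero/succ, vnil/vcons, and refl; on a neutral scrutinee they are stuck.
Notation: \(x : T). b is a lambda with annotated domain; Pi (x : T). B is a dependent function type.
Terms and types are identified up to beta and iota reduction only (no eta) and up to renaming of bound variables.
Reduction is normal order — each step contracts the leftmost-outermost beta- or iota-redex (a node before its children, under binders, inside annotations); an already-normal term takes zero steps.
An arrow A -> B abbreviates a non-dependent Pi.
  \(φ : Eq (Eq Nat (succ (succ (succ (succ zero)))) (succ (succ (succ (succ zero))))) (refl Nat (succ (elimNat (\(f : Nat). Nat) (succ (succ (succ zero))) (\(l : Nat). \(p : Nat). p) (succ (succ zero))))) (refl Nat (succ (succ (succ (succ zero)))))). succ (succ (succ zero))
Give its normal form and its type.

reduced normal form:
  \(φ : Eq (Eq Nat (succ (succ (succ (succ zero)))) (succ (succ (succ (succ zero))))) (refl Nat (succ (succ (succ (succ zero))))) (refl Nat (succ (succ (succ (succ zero)))))). succ (succ (succ zero))
the term's type:
  Eq (Eq Nat (succ (succ (succ (succ zero)))) (succ (succ (succ (succ zero))))) (refl Nat (succ (succ (succ (succ zero))))) (refl Nat (succ (succ (succ (succ zero))))) -> Nat


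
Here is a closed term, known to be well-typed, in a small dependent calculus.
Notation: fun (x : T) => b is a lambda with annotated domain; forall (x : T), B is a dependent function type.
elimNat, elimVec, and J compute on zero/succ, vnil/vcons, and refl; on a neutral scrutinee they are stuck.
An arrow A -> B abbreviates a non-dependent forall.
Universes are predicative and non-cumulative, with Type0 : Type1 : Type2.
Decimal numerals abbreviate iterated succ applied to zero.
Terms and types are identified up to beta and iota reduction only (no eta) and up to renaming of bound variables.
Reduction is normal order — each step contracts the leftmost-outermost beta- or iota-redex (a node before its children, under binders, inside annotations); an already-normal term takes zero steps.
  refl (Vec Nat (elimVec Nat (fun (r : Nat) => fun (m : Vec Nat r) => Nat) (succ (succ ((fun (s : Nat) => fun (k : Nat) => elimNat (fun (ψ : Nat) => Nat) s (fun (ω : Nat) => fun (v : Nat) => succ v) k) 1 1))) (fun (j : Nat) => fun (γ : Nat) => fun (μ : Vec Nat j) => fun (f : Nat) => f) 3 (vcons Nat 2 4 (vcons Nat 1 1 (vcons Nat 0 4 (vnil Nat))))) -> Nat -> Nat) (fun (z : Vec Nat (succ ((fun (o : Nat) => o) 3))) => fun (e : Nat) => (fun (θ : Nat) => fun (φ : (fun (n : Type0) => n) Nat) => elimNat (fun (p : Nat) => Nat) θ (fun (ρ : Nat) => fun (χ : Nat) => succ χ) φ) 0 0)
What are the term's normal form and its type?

resulting normal form:
  refl (Vec Nat 4 -> Nat -> Nat) (fun (r : Vec Nat 4) => fun (m : Nat) => 0)
type:
  Eq (Vec Nat 4 -> Nat -> Nat) (fun (r : Vec Nat 4) => fun (m : Nat) => 0) (fun (s : Vec Nat 4) => fun (k : Nat) => 0)
observation: the first redex contracted is an elimVec iota-redex; the normal form is reached in 26 normal-order steps.


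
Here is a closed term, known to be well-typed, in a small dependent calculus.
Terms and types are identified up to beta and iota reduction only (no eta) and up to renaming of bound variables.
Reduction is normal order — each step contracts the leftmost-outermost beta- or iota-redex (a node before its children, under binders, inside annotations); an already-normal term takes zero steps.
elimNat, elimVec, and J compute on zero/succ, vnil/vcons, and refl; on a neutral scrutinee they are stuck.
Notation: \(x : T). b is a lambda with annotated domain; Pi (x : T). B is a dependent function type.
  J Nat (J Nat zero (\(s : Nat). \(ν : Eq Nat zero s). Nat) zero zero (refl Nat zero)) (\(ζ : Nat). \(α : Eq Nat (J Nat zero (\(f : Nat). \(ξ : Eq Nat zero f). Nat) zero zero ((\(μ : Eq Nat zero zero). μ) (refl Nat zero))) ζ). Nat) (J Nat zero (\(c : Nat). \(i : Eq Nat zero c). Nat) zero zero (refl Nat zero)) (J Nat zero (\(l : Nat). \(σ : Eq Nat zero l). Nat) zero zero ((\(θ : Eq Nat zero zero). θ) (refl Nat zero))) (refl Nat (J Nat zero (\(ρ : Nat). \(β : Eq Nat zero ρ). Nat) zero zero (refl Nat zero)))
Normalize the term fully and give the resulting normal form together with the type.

reduced normal form:
  zero
the term's type:
  Nat
observation: normalization takes exactly 2 steps under the normal-order strategy.


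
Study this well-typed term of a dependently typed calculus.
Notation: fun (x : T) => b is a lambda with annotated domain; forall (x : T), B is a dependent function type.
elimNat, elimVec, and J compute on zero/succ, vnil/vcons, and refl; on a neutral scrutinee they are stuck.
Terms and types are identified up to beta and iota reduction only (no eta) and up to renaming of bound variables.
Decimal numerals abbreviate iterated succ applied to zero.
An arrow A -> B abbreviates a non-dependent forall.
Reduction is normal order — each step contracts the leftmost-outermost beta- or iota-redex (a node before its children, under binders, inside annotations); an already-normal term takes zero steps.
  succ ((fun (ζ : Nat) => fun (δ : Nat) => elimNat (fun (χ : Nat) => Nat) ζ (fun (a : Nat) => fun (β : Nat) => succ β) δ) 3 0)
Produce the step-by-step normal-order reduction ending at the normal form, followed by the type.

normal-order reduction:
  succ ((fun (ζ : Nat) => fun (δ : Nat) => elimNat (fun (χ : Nat) => Nat) ζ (fun (a : Nat) => fun (β : Nat) => succ β) δ) 3 0)
  ~> succ ((fun (ζ : Nat) => elimNat (fun (δ : Nat) => Nat) 3 (fun (χ : Nat) => fun (a : Nat) => succ a) ζ) 0)
  ~> succ (elimNat (fun (ζ : Nat) => Nat) 3 (fun (δ : Nat) => fun (χ : Nat) => succ χ) 0)
  ~> 4
type:
  Nat


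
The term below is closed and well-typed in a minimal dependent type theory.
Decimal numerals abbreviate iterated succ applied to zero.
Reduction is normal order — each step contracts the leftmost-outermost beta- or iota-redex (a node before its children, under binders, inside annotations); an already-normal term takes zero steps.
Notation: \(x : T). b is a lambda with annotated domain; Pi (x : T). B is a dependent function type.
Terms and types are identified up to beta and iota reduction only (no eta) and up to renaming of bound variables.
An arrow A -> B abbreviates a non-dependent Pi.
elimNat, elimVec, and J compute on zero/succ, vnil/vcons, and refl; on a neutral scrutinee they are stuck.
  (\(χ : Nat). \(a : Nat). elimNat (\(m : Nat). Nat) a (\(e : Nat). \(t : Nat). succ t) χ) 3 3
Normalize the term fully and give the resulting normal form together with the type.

normal form:
  6
inferred type:
  Nat
observation: the first redex contracted is a beta-redex; the normal form is reached in 12 normal-order steps.


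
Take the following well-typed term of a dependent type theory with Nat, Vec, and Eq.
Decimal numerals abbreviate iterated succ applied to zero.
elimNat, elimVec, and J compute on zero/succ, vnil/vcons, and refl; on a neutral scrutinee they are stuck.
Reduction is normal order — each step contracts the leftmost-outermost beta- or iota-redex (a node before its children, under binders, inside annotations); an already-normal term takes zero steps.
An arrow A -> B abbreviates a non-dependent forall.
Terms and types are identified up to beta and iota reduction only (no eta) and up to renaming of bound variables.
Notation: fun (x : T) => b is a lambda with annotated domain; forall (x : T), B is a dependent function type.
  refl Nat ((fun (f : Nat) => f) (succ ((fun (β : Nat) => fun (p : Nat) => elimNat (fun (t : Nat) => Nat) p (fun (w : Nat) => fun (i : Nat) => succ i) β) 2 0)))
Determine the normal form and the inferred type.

normal form:
  refl Nat 3
inferred type:
  Eq Nat 3 3


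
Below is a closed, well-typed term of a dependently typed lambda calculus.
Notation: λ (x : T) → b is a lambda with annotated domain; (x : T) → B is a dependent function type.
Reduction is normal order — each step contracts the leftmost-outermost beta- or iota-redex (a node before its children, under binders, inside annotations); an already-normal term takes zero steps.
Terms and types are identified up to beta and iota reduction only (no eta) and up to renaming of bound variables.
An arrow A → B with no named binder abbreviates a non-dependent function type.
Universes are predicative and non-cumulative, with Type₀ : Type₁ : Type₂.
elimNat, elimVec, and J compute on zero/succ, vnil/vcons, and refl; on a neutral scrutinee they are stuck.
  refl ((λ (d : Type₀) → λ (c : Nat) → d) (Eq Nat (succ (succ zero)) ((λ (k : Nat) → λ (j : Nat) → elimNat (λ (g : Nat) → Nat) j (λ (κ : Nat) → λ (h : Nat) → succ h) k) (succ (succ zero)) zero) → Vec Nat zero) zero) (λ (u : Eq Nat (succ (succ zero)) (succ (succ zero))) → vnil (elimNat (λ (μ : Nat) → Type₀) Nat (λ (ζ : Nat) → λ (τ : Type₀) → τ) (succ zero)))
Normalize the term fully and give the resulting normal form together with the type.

normal form:
  refl (Eq Nat (succ (succ zero)) (succ (succ zero)) → Vec Nat zero) (λ (d : Eq Nat (succ (succ zero)) (succ (succ zero))) → vnil Nat)
the term's type:
  Eq (Eq Nat (succ (succ zero)) (succ (succ zero)) → Vec Nat zero) (λ (d : Eq Nat (succ (succ zero)) (succ (succ zero))) → vnil Nat) (λ (c : Eq Nat (succ (succ zero)) (succ (succ zero))) → vnil Nat)


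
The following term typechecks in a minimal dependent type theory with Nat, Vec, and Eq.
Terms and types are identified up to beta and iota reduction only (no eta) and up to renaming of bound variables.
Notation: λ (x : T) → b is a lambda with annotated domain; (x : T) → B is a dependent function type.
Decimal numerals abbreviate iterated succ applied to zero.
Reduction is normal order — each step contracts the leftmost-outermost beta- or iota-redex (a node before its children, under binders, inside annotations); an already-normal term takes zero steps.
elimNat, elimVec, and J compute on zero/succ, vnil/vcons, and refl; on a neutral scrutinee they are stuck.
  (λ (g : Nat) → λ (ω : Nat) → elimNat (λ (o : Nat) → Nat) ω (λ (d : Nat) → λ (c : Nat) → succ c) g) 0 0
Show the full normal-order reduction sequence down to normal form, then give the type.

normal-order reduction:
  (λ (g : Nat) → λ (ω : Nat) → elimNat (λ (o : Nat) → Nat) ω (λ (d : Nat) → λ (c : Nat) → succ c) g) 0 0
  ~> (λ (g : Nat) → elimNat (λ (ω : Nat) → Nat) g (λ (o : Nat) → λ (d : Nat) → succ d) 0) 0
  ~> elimNat (λ (g : Nat) → Nat) 0 (λ (ω : Nat) → λ (o : Nat) → succ o) 0
  ~> 0
type:
  Nat


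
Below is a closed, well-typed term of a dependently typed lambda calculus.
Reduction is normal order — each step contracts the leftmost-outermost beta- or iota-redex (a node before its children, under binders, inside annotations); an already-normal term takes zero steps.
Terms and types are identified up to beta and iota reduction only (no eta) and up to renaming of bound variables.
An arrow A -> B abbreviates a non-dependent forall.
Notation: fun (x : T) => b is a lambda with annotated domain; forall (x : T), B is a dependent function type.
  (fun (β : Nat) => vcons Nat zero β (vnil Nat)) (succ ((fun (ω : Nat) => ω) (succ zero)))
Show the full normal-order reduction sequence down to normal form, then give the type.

normal-order reduction sequence:
  (fun (β : Nat) => vcons Nat zero β (vnil Nat)) (succ ((fun (ω : Nat) => ω) (succ zero)))
  ~> vcons Nat zero (succ ((fun (β : Nat) => β) (succ zero))) (vnil Nat)
  ~> vcons Nat zero (succ (succ zero)) (vnil Nat)
the term's type:
  Vec Nat (succ zero)


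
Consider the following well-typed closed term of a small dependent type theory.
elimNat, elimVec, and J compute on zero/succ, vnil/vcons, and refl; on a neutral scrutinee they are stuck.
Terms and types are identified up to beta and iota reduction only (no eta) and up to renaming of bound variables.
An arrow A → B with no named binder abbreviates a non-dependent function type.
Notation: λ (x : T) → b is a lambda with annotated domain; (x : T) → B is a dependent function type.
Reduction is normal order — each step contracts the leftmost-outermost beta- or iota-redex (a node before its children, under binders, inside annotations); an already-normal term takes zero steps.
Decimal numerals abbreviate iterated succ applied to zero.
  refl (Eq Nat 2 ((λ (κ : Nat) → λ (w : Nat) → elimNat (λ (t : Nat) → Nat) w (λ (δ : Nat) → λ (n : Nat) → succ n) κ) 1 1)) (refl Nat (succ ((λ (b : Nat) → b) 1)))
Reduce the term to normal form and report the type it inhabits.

reduced normal form:
  refl (Eq Nat 2 2) (refl Nat 2)
type:
  Eq (Eq Nat 2 2) (refl Nat 2) (refl Nat 2)
observation: 7 normal-order steps separate the term from its normal form.


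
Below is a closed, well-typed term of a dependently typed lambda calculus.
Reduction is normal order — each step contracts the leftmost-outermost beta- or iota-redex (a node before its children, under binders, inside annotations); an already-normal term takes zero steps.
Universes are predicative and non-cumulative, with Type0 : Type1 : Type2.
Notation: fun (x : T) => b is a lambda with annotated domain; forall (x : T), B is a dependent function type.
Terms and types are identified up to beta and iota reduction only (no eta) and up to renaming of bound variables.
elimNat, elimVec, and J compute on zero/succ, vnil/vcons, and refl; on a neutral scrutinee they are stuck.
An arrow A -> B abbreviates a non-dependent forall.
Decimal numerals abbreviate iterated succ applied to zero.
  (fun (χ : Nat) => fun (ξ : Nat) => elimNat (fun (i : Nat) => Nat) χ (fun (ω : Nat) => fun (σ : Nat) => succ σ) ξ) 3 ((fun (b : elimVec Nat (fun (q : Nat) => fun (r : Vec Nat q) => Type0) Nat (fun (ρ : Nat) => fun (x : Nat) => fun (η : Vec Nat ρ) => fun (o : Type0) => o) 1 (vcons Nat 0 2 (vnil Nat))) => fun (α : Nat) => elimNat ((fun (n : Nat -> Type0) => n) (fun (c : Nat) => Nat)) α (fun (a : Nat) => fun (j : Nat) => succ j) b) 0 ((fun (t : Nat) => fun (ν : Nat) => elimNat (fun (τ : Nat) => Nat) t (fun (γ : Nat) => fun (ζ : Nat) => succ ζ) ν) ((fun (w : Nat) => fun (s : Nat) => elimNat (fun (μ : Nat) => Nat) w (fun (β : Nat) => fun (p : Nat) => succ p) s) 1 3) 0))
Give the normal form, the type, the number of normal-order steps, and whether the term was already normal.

normal form:
  7
type:
  Nat
reduction steps (normal order): 33
already normal: no
first redex: a beta-redex


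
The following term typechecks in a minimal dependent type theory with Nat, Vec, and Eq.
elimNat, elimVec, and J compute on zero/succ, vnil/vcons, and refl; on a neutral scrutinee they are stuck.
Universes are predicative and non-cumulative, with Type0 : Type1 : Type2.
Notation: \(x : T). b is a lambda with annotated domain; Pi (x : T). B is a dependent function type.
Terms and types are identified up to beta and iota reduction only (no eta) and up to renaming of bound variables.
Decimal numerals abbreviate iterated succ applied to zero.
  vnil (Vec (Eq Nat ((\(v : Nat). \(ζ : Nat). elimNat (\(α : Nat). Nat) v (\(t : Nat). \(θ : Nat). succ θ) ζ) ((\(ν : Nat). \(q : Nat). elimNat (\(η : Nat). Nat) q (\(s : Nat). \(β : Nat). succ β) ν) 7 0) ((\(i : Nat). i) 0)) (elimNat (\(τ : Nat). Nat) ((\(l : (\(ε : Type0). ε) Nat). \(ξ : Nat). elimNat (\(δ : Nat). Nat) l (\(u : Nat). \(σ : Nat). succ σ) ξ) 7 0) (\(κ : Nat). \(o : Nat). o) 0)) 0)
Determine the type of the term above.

type:
  Vec (Vec (Eq Nat 7 7) 0) 0


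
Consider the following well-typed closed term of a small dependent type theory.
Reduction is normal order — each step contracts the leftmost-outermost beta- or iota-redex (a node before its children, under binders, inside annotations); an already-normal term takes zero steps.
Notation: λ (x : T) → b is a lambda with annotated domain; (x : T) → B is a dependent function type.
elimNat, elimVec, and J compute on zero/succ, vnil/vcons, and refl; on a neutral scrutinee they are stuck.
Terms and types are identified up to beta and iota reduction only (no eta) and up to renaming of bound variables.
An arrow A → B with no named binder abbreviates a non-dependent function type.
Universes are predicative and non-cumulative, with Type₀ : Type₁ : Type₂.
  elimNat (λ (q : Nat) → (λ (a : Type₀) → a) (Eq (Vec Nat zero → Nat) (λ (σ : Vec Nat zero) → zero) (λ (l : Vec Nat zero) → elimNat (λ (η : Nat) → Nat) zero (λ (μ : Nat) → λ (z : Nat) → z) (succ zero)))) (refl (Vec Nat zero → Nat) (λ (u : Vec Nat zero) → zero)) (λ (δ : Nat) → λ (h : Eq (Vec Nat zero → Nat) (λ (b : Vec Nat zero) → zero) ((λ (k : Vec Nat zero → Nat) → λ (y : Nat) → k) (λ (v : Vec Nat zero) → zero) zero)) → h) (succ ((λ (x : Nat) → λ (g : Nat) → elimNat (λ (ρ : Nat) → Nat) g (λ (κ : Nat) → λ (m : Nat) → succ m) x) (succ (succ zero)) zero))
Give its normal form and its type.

reduced normal form:
  refl (Vec Nat zero → Nat) (λ (q : Vec Nat zero) → zero)
type:
  Eq (Vec Nat zero → Nat) (λ (q : Vec Nat zero) → zero) (λ (a : Vec Nat zero) → zero)
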